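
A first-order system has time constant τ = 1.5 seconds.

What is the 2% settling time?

For first-order system, 2% settling time ≈ 4τ = 4 × 1.5 = 6.0 s.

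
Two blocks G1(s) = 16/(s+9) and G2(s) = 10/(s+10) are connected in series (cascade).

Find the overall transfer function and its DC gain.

Series: multiply transfer functions. G_eq = 16/(s+9) × 10/(s+10) = 160/((s+9)(s+10)). DC gain = 160/(9×10) = 1.7778.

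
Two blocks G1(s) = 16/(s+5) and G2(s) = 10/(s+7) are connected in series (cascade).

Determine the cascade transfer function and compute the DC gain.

Series: multiply transfer functions. G_eq = 16/(s+5) × 10/(s+7) = 160/((s+5)(s+7)). DC gain = 160/(5×7) = 4.5714.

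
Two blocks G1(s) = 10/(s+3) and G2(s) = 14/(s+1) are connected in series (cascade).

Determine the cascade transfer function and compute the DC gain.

Series: multiply transfer functions. G_eq = 10/(s+3) × 14/(s+1) = 140/((s+3)(s+1)). DC gain = 140/(3×1) = 46.6667.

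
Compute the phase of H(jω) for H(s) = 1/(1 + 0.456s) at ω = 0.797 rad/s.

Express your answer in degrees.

Phase = -arctan(ωτ) = -arctan(0.797 × 0.456) = -20.0°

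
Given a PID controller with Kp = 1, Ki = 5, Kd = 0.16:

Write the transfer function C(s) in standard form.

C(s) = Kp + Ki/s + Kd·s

Substituting values: C(s) = 1 + 5/s + 0.16s = (0.16s² + s + 5)/s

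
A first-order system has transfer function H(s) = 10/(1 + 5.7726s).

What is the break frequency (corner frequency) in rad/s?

Corner frequency = 1/τ = 1/5.7726 = 0.173 rad/s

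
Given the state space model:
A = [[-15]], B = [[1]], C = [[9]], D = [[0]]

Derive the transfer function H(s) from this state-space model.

(sI - A)⁻¹ = 1/(s + 15). H(s) = 9 × 1/(s + 15) + 0 = 9/(s + 15).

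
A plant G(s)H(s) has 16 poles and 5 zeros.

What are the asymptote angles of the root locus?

n - m = 16 - 5 = 11. Angles: θk = (2k + 1)·180°/11 = 16.36°, 49.09°, 81.82°, 114.55°, 147.27°, 180°, 212.73°, 245.45°, 278.18°, 310.91°, 343.64°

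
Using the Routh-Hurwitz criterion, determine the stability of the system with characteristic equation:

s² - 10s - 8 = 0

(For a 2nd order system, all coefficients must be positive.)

Coefficients: 1, -10, -8. b=-10, c=-8 not positive, so system is unstable.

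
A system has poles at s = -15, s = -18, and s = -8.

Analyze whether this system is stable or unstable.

All poles are in the left half-plane. System is stable.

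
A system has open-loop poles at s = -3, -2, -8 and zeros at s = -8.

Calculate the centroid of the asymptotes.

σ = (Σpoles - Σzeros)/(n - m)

σ = (Σpoles - Σzeros)/(n - m) = (-13 - (-8))/(3 - 1) = -5/2 = -2.5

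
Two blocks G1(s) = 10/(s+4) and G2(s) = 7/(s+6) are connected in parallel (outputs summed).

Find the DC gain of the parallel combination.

Parallel: G_eq = G1 + G2. DC gain = G1(0) + G2(0) = 10/4 + 7/6 = 2.5 + 1.1667 = 3.6667.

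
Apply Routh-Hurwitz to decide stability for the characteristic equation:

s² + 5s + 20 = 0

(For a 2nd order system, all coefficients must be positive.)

Coefficients: 1, 5, 20. All positive, so system is stable.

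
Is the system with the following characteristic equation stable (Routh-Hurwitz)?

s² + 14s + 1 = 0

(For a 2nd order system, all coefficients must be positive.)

Coefficients: 1, 14, 1. All positive, so system is stable.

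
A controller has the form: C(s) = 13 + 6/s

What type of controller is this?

This is a Proportional-Integral (PI) controller.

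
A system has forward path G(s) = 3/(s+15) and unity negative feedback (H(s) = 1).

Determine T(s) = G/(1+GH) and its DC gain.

T(s) = G/(1+GH) = [3/(s+15)] / [1 + 3/(s+15)] = 3/(s+15+3) = 3/(s+18). DC gain = 3/18 = 0.1667.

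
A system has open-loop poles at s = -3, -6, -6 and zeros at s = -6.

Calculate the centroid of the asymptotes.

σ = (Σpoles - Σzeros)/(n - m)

σ = (Σpoles - Σzeros)/(n - m) = (-15 - (-6))/(3 - 1) = -9/2 = -4.5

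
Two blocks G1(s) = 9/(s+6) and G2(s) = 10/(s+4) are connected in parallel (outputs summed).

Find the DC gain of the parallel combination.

Parallel: G_eq = G1 + G2. DC gain = G1(0) + G2(0) = 9/6 + 10/4 = 1.5 + 2.5 = 4.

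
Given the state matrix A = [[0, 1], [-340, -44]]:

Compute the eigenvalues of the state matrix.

det(A - λI) = λ² - (-44)λ + 340 = (λ - (-34))(λ - (-10)). Eigenvalues: -34, -10.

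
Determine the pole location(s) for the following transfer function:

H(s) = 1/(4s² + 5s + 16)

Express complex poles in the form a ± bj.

Discriminant = 5² - 4×4×16 = 25 - 256 = -231 < 0, so the poles are a complex conjugate pair s = (-5 ± j√231)/(2×4). Real part = -5/(2×4) = -5/8 = -0.625; imaginary part = ±√231/(2×4) ≈ 1.8998. Poles: s = -0.625 ± 1.8998j.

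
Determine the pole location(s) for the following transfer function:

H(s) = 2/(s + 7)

Pole is where denominator = 0: s + 7 = 0, so s = -7.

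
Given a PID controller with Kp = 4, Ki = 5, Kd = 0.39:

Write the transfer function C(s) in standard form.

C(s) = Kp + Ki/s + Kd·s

Substituting values: C(s) = 4 + 5/s + 0.39s = (0.39s² + 4s + 5)/s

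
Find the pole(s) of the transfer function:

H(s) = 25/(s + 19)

Pole is where denominator = 0: s + 19 = 0, so s = -19.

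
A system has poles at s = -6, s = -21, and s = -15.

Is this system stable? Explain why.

All poles are in the left half-plane. System is stable.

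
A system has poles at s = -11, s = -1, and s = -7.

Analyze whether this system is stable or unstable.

All poles are in the left half-plane. System is stable.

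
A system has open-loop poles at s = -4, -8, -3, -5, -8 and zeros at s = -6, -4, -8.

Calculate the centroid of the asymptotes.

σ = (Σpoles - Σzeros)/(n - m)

σ = (Σpoles - Σzeros)/(n - m) = (-28 - (-18))/(5 - 3) = -10/2 = -5.0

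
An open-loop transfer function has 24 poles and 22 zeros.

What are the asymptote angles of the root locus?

n - m = 24 - 22 = 2. Angles: θk = (2k + 1)·180°/2 = 90°, 270°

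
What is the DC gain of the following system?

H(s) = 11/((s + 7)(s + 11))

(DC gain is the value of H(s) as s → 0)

DC gain = H(0) = 11/(7 × 11) = 11/77 = 0.1429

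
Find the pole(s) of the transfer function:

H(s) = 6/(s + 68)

Pole is where denominator = 0: s + 68 = 0, so s = -68.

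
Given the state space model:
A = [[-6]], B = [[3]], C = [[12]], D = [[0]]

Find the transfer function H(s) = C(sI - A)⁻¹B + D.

(sI - A)⁻¹ = 1/(s + 6). H(s) = 12 × 3/(s + 6) + 0 = 36/(s + 6).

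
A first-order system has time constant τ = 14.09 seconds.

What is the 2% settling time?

For first-order system, 2% settling time ≈ 4τ = 4 × 14.09 = 56.36 s.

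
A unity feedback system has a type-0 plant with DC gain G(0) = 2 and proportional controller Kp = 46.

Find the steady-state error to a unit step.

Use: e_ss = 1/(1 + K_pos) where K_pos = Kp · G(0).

K_pos = Kp · G(0) = 46 × 2 = 92. e_ss = 1/(1 + 92) = 0.0108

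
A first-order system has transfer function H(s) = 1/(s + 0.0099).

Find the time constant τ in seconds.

For H(s) = 1/(s + 1/τ), the pole is at -1/τ = -0.0099, so τ = 1/0.0099 = 101 s.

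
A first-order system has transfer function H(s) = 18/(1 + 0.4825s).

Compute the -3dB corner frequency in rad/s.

Corner frequency = 1/τ = 1/0.4825 = 2.073 rad/s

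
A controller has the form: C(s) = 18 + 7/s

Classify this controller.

This is a Proportional-Integral (PI) controller.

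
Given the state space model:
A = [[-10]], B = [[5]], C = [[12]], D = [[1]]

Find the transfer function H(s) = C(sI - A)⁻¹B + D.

(sI - A)⁻¹ = 1/(s + 10). H(s) = 12×5/(s + 10) + 1 = (s + 70)/(s + 10).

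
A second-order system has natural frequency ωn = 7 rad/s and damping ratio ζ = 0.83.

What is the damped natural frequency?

ωd = ωn√(1 - ζ²) = 7√(1 - 0.83²) = 3.9 rad/s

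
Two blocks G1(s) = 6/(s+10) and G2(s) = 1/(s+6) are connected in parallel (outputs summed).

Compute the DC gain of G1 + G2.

Parallel: G_eq = G1 + G2. DC gain = G1(0) + G2(0) = 6/10 + 1/6 = 0.6 + 0.1667 = 0.7667.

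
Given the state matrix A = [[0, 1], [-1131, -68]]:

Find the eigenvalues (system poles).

det(A - λI) = λ² - (-68)λ + 1131 = (λ - (-29))(λ - (-39)). Eigenvalues: -29, -39.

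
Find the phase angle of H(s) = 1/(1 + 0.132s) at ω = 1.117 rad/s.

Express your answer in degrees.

Phase = -arctan(ωτ) = -arctan(1.117 × 0.132) = -8.4°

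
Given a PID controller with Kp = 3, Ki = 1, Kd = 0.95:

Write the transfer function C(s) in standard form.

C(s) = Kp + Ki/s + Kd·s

Substituting values: C(s) = 3 + 1/s + 0.95s = (0.95s² + 3s + 1)/s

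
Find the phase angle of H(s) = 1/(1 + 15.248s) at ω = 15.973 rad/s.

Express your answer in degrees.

Phase = -arctan(ωτ) = -arctan(15.973 × 15.248) = -89.8°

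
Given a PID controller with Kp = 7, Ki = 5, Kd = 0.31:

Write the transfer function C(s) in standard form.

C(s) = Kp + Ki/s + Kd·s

Substituting values: C(s) = 7 + 5/s + 0.31s = (0.31s² + 7s + 5)/s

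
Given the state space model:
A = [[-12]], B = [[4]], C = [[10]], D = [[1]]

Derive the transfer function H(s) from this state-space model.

(sI - A)⁻¹ = 1/(s + 12). H(s) = 10×4/(s + 12) + 1 = (s + 52)/(s + 12).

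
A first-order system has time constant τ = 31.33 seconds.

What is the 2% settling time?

For first-order system, 2% settling time ≈ 4τ = 4 × 31.33 = 125.32 s.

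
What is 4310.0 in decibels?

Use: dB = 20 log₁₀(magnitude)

dB = 20 log₁₀(4310.0) = 72.7 dB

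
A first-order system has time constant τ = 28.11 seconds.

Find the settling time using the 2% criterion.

For first-order system, 2% settling time ≈ 4τ = 4 × 28.11 = 112.44 s.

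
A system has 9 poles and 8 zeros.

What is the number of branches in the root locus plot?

Root locus has n branches where n = number of poles = 9.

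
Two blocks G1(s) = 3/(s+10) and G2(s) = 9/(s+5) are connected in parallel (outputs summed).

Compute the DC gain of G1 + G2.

Parallel: G_eq = G1 + G2. DC gain = G1(0) + G2(0) = 3/10 + 9/5 = 0.3 + 1.8 = 2.1.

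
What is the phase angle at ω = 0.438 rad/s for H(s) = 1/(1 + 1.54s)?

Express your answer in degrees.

Phase = -arctan(ωτ) = -arctan(0.438 × 1.54) = -34.0°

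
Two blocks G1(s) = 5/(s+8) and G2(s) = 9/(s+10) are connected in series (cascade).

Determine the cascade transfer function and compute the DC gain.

Series: multiply transfer functions. G_eq = 5/(s+8) × 9/(s+10) = 45/((s+8)(s+10)). DC gain = 45/(8×10) = 0.5625.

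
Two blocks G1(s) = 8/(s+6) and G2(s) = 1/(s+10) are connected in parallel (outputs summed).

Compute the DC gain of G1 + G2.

Parallel: G_eq = G1 + G2. DC gain = G1(0) + G2(0) = 8/6 + 1/10 = 1.3333 + 0.1 = 1.4333.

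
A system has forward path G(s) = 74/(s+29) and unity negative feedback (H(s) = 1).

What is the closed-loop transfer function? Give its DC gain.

T(s) = G/(1+GH) = [74/(s+29)] / [1 + 74/(s+29)] = 74/(s+29+74) = 74/(s+103). DC gain = 74/103 = 0.7184.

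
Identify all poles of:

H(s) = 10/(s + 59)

Pole is where denominator = 0: s + 59 = 0, so s = -59.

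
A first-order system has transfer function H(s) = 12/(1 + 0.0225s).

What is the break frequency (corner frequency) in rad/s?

Corner frequency = 1/τ = 1/0.0225 = 44.444 rad/s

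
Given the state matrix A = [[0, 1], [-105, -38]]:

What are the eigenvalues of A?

det(A - λI) = λ² - (-38)λ + 105 = (λ - (-3))(λ - (-35)). Eigenvalues: -3, -35.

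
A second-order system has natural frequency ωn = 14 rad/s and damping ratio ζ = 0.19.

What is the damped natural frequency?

ωd = ωn√(1 - ζ²) = 14√(1 - 0.19²) = 13.74 rad/s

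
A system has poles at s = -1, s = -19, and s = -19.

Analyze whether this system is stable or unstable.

All poles are in the left half-plane. System is stable.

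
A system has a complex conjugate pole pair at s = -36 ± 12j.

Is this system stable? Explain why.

Real part of poles is -36 (< 0, left half-plane). Stable.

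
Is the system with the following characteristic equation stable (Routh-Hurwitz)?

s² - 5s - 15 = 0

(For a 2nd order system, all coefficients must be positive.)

Coefficients: 1, -5, -15. b=-5, c=-15 not positive, so system is unstable.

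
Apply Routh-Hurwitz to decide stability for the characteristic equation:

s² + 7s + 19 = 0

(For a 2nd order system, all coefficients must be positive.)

Coefficients: 1, 7, 19. All positive, so system is stable.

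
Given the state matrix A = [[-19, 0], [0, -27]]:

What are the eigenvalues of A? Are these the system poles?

For diagonal matrix, eigenvalues are diagonal entries: λ₁ = -19, λ₂ = -27. Eigenvalues of A = system poles.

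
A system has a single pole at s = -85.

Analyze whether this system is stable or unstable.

Pole at s = -85 is in the left half-plane. Stable.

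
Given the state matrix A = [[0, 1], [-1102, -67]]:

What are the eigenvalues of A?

det(A - λI) = λ² - (-67)λ + 1102 = (λ - (-38))(λ - (-29)). Eigenvalues: -38, -29.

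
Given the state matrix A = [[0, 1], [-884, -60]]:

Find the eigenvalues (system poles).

det(A - λI) = λ² - (-60)λ + 884 = (λ - (-34))(λ - (-26)). Eigenvalues: -34, -26.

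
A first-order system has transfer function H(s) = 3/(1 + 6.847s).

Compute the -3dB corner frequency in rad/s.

Corner frequency = 1/τ = 1/6.847 = 0.146 rad/s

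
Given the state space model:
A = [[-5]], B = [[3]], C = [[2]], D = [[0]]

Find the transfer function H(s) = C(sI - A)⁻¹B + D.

(sI - A)⁻¹ = 1/(s + 5). H(s) = 2 × 3/(s + 5) + 0 = 6/(s + 5).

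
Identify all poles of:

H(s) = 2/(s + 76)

Pole is where denominator = 0: s + 76 = 0, so s = -76.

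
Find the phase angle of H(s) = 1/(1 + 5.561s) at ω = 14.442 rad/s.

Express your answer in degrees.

Phase = -arctan(ωτ) = -arctan(14.442 × 5.561) = -89.3°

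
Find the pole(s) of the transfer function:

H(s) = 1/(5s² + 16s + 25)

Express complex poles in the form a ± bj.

Discriminant = 16² - 4×5×25 = 256 - 500 = -244 < 0, so the poles are a complex conjugate pair s = (-16 ± j√244)/(2×5). Real part = -16/(2×5) = -16/10 = -1.6; imaginary part = ±√244/(2×5) ≈ 1.5620. Poles: s = -1.6 ± 1.5620j.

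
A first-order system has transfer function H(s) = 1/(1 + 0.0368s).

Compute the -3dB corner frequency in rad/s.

Corner frequency = 1/τ = 1/0.0368 = 27.174 rad/s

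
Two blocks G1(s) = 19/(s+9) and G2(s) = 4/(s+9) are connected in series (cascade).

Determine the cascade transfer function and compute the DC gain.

Series: multiply transfer functions. G_eq = 19/(s+9) × 4/(s+9) = 76/((s+9)(s+9)). DC gain = 76/(9×9) = 0.9383.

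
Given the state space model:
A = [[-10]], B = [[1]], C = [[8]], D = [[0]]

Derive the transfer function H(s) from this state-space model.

(sI - A)⁻¹ = 1/(s + 10). H(s) = 8 × 1/(s + 10) + 0 = 8/(s + 10).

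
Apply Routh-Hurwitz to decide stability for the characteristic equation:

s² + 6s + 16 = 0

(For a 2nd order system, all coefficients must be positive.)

Coefficients: 1, 6, 16. All positive, so system is stable.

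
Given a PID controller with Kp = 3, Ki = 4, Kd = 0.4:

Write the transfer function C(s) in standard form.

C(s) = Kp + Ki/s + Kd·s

Substituting values: C(s) = 3 + 4/s + 0.4s = (0.4s² + 3s + 4)/s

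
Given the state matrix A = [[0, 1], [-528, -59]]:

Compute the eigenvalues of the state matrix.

det(A - λI) = λ² - (-59)λ + 528 = (λ - (-11))(λ - (-48)). Eigenvalues: -11, -48.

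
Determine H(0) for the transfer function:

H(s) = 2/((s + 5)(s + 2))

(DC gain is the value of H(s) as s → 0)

DC gain = H(0) = 2/(5 × 2) = 2/10 = 0.2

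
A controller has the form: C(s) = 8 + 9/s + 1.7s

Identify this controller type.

This is a Proportional-Integral-Derivative (PID) controller.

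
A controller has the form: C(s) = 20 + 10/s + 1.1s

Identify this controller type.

This is a Proportional-Integral-Derivative (PID) controller.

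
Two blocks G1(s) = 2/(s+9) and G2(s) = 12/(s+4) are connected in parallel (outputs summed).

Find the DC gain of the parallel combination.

Parallel: G_eq = G1 + G2. DC gain = G1(0) + G2(0) = 2/9 + 12/4 = 0.2222 + 3 = 3.2222.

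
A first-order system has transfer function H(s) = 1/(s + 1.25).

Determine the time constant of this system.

For H(s) = 1/(s + 1/τ), the pole is at -1/τ = -1.25, so τ = 1/1.25 = 0.8 s.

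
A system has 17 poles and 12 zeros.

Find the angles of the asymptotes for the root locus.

n - m = 17 - 12 = 5. Angles: θk = (2k + 1)·180°/5 = 36°, 108°, 180°, 252°, 324°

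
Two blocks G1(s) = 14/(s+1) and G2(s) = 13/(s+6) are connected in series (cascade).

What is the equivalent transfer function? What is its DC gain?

Series: multiply transfer functions. G_eq = 14/(s+1) × 13/(s+6) = 182/((s+1)(s+6)). DC gain = 182/(1×6) = 30.3333.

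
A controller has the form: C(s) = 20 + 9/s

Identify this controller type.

This is a Proportional-Integral (PI) controller.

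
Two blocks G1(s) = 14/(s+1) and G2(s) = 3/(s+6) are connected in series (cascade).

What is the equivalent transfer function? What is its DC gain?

Series: multiply transfer functions. G_eq = 14/(s+1) × 3/(s+6) = 42/((s+1)(s+6)). DC gain = 42/(1×6) = 7.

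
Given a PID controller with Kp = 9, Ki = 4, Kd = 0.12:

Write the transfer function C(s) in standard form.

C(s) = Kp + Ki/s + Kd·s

Substituting values: C(s) = 9 + 4/s + 0.12s = (0.12s² + 9s + 4)/s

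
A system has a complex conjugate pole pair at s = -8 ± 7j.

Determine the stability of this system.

Real part of poles is -8 (< 0, left half-plane). Stable.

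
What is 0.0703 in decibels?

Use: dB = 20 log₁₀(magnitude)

dB = 20 log₁₀(0.0703) = -23.1 dB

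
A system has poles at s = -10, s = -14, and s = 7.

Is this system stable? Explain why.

Pole(s) at s = 7 are not in the left half-plane. System is unstable.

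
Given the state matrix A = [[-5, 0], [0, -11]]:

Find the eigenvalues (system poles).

For diagonal matrix, eigenvalues are diagonal entries: λ₁ = -5, λ₂ = -11.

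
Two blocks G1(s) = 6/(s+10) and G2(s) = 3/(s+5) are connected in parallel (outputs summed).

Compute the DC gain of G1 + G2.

Parallel: G_eq = G1 + G2. DC gain = G1(0) + G2(0) = 6/10 + 3/5 = 0.6 + 0.6 = 1.2.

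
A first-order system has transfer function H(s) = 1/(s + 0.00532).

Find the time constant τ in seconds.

For H(s) = 1/(s + 1/τ), the pole is at -1/τ = -0.00532, so τ = 1/0.00532 = 188 s.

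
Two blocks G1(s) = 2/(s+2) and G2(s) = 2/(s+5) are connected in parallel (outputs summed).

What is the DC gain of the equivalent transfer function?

Parallel: G_eq = G1 + G2. DC gain = G1(0) + G2(0) = 2/2 + 2/5 = 1 + 0.4 = 1.4.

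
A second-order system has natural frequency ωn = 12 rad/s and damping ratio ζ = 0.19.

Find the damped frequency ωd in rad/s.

ωd = ωn√(1 - ζ²) = 12√(1 - 0.19²) = 11.78 rad/s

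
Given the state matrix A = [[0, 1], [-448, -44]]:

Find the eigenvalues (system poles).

det(A - λI) = λ² - (-44)λ + 448 = (λ - (-28))(λ - (-16)). Eigenvalues: -28, -16.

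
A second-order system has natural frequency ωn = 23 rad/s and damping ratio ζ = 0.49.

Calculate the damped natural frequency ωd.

ωd = ωn√(1 - ζ²) = 23√(1 - 0.49²) = 20.05 rad/s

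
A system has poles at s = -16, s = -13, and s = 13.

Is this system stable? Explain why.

Pole(s) at s = 13 are not in the left half-plane. System is unstable.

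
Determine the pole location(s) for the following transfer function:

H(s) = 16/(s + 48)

Pole is where denominator = 0: s + 48 = 0, so s = -48.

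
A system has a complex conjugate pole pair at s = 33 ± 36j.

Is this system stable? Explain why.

Real part of poles is 33 (> 0, right half-plane). Unstable.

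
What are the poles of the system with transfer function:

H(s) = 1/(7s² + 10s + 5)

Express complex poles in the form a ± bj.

Discriminant = 10² - 4×7×5 = 100 - 140 = -40 < 0, so the poles are a complex conjugate pair s = (-10 ± j√40)/(2×7). Real part = -10/(2×7) = -10/14 ≈ -0.7143; imaginary part = ±√40/(2×7) ≈ 0.4518. Poles: s = -0.7143 ± 0.4518j.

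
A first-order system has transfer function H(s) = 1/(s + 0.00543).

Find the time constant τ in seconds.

For H(s) = 1/(s + 1/τ), the pole is at -1/τ = -0.00543, so τ = 1/0.00543 = 184.2 s.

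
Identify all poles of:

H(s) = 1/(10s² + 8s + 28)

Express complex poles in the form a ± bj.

Discriminant = 8² - 4×10×28 = 64 - 1120 = -1056 < 0, so the poles are a complex conjugate pair s = (-8 ± j√1056)/(2×10). Real part = -8/(2×10) = -8/20 = -0.4; imaginary part = ±√1056/(2×10) ≈ 1.6248. Poles: s = -0.4 ± 1.6248j.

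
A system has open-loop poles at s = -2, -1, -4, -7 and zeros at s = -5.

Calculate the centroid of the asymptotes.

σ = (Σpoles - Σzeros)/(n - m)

σ = (Σpoles - Σzeros)/(n - m) = (-14 - (-5))/(4 - 1) = -9/3 = -3.0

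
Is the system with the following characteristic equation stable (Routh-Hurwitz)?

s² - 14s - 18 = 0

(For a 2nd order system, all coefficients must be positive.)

Coefficients: 1, -14, -18. b=-14, c=-18 not positive, so system is unstable.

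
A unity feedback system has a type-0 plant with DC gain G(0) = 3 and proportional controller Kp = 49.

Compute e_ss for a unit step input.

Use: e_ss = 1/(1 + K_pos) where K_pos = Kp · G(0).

K_pos = Kp · G(0) = 49 × 3 = 147. e_ss = 1/(1 + 147) = 0.0068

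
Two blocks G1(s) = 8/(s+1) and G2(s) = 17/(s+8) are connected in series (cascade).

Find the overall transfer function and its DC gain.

Series: multiply transfer functions. G_eq = 8/(s+1) × 17/(s+8) = 136/((s+1)(s+8)). DC gain = 136/(1×8) = 17.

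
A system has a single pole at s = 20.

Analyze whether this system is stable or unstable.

Pole at s = 20 is in the right half-plane. Unstable.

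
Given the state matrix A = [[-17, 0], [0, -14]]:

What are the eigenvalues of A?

For diagonal matrix, eigenvalues are diagonal entries: λ₁ = -17, λ₂ = -14.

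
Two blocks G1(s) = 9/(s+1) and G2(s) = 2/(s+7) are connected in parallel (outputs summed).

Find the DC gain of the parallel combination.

Parallel: G_eq = G1 + G2. DC gain = G1(0) + G2(0) = 9/1 + 2/7 = 9 + 0.2857 = 9.2857.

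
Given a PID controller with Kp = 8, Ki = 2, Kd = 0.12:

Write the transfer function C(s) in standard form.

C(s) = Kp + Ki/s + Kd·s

Substituting values: C(s) = 8 + 2/s + 0.12s = (0.12s² + 8s + 2)/s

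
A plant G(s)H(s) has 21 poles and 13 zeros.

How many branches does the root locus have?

Root locus has n branches where n = number of poles = 21.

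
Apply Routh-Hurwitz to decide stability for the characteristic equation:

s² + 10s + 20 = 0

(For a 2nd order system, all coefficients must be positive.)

Coefficients: 1, 10, 20. All positive, so system is stable.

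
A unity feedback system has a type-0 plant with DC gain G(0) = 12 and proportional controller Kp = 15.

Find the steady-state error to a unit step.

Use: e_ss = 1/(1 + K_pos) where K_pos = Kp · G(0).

K_pos = Kp · G(0) = 15 × 12 = 180. e_ss = 1/(1 + 180) = 0.0055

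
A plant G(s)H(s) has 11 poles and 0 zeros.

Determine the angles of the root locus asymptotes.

n - m = 11 - 0 = 11. Angles: θk = (2k + 1)·180°/11 = 16.36°, 49.09°, 81.82°, 114.55°, 147.27°, 180°, 212.73°, 245.45°, 278.18°, 310.91°, 343.64°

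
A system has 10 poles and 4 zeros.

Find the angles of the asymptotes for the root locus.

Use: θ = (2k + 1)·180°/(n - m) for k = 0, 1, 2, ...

n - m = 10 - 4 = 6. Angles: θk = (2k + 1)·180°/6 = 30°, 90°, 150°, 210°, 270°, 330°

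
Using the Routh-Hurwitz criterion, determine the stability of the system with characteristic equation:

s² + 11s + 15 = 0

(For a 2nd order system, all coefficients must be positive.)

Coefficients: 1, 11, 15. All positive, so system is stable.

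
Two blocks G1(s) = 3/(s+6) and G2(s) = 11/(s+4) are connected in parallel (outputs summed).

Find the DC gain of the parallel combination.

Parallel: G_eq = G1 + G2. DC gain = G1(0) + G2(0) = 3/6 + 11/4 = 0.5 + 2.75 = 3.25.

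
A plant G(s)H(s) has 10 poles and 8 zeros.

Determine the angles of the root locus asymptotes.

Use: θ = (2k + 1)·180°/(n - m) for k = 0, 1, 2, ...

n - m = 10 - 8 = 2. Angles: θk = (2k + 1)·180°/2 = 90°, 270°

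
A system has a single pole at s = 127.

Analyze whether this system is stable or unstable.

Pole at s = 127 is in the right half-plane. Unstable.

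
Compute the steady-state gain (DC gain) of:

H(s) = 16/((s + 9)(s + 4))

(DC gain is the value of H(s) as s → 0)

DC gain = H(0) = 16/(9 × 4) = 16/36 = 0.4444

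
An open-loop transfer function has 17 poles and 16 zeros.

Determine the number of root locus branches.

Root locus has n branches where n = number of poles = 17.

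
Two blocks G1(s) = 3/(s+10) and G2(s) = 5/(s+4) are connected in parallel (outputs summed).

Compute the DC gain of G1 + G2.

Parallel: G_eq = G1 + G2. DC gain = G1(0) + G2(0) = 3/10 + 5/4 = 0.3 + 1.25 = 1.55.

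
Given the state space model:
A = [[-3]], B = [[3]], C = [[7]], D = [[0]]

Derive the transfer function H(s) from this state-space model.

(sI - A)⁻¹ = 1/(s + 3). H(s) = 7 × 3/(s + 3) + 0 = 21/(s + 3).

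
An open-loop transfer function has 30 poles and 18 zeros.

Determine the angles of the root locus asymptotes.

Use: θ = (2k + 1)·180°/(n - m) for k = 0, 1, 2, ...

n - m = 30 - 18 = 12. Angles: θk = (2k + 1)·180°/12 = 15°, 45°, 75°, 105°, 135°, 165°, 195°, 225°, 255°, 285°, 315°, 345°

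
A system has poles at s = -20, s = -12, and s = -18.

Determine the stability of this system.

All poles are in the left half-plane. System is stable.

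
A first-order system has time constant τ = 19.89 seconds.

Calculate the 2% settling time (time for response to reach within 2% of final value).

For first-order system, 2% settling time ≈ 4τ = 4 × 19.89 = 79.56 s.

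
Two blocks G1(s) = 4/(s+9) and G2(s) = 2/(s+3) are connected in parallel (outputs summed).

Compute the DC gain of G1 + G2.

Parallel: G_eq = G1 + G2. DC gain = G1(0) + G2(0) = 4/9 + 2/3 = 0.4444 + 0.6667 = 1.1111.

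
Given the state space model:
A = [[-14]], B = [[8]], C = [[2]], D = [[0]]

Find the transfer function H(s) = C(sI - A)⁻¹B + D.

(sI - A)⁻¹ = 1/(s + 14). H(s) = 2 × 8/(s + 14) + 0 = 16/(s + 14).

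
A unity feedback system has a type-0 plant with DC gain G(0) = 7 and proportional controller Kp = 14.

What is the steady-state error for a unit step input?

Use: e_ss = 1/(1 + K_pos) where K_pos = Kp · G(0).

K_pos = Kp · G(0) = 14 × 7 = 98. e_ss = 1/(1 + 98) = 0.0101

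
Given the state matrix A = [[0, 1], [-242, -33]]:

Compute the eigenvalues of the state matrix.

det(A - λI) = λ² - (-33)λ + 242 = (λ - (-22))(λ - (-11)). Eigenvalues: -22, -11.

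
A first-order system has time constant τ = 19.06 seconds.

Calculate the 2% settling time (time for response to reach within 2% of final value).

For first-order system, 2% settling time ≈ 4τ = 4 × 19.06 = 76.24 s.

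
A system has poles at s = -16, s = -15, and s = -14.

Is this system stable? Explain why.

All poles are in the left half-plane. System is stable.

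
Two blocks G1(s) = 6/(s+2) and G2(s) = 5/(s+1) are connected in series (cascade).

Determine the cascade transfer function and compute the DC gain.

Series: multiply transfer functions. G_eq = 6/(s+2) × 5/(s+1) = 30/((s+2)(s+1)). DC gain = 30/(2×1) = 15.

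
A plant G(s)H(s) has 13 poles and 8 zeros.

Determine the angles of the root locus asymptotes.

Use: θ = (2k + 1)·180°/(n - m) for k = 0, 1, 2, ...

n - m = 13 - 8 = 5. Angles: θk = (2k + 1)·180°/5 = 36°, 108°, 180°, 252°, 324°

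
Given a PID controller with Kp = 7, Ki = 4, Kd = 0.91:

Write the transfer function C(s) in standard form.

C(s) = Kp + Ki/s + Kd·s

Substituting values: C(s) = 7 + 4/s + 0.91s = (0.91s² + 7s + 4)/s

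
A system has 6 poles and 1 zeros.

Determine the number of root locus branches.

Root locus has n branches where n = number of poles = 6.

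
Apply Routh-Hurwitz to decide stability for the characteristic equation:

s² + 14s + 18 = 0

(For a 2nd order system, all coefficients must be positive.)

Coefficients: 1, 14, 18. All positive, so system is stable.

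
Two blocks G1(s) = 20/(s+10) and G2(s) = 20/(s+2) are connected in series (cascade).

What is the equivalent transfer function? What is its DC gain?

Series: multiply transfer functions. G_eq = 20/(s+10) × 20/(s+2) = 400/((s+10)(s+2)). DC gain = 400/(10×2) = 20.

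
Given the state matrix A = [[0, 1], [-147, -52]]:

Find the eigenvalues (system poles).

det(A - λI) = λ² - (-52)λ + 147 = (λ - (-3))(λ - (-49)). Eigenvalues: -3, -49.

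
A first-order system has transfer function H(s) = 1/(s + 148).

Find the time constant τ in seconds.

For H(s) = 1/(s + 1/τ), the pole is at -1/τ = -148, so τ = 1/148 = 0.0068 s.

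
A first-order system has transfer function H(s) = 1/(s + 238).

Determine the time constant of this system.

For H(s) = 1/(s + 1/τ), the pole is at -1/τ = -238, so τ = 1/238 = 0.0042 s.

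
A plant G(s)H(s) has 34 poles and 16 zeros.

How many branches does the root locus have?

Root locus has n branches where n = number of poles = 34.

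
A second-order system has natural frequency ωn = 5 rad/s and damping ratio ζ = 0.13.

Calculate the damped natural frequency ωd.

ωd = ωn√(1 - ζ²) = 5√(1 - 0.13²) = 4.96 rad/s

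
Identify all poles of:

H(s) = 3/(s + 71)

Pole is where denominator = 0: s + 71 = 0, so s = -71.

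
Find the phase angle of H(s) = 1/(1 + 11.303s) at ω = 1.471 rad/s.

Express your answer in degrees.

Phase = -arctan(ωτ) = -arctan(1.471 × 11.303) = -86.6°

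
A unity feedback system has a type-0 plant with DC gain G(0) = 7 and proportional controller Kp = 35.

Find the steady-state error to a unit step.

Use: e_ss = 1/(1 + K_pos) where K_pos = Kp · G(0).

K_pos = Kp · G(0) = 35 × 7 = 245. e_ss = 1/(1 + 245) = 0.0041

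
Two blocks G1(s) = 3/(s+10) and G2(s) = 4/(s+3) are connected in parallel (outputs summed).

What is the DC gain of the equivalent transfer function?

Parallel: G_eq = G1 + G2. DC gain = G1(0) + G2(0) = 3/10 + 4/3 = 0.3 + 1.3333 = 1.6333.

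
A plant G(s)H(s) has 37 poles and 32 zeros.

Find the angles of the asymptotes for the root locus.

n - m = 37 - 32 = 5. Angles: θk = (2k + 1)·180°/5 = 36°, 108°, 180°, 252°, 324°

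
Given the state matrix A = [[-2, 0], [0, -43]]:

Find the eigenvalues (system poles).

For diagonal matrix, eigenvalues are diagonal entries: λ₁ = -2, λ₂ = -43.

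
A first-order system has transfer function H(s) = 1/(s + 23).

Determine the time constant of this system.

For H(s) = 1/(s + 1/τ), the pole is at -1/τ = -23, so τ = 1/23 = 0.0435 s.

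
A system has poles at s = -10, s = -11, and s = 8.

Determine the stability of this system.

Pole(s) at s = 8 are not in the left half-plane. System is unstable.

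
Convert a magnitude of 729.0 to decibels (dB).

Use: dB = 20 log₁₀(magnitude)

dB = 20 log₁₀(729.0) = 57.3 dB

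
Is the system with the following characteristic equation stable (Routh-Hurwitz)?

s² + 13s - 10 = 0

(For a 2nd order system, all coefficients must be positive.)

Coefficients: 1, 13, -10. c=-10 not positive, so system is unstable.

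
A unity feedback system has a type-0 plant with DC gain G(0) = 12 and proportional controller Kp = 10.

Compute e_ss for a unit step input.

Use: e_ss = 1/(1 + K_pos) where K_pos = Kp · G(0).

K_pos = Kp · G(0) = 10 × 12 = 120. e_ss = 1/(1 + 120) = 0.0083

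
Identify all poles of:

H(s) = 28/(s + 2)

Pole is where denominator = 0: s + 2 = 0, so s = -2.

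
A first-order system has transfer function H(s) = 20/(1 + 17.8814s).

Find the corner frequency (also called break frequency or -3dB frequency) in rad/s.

Corner frequency = 1/τ = 1/17.8814 = 0.056 rad/s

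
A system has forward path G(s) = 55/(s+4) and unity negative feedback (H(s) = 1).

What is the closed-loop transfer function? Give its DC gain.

T(s) = G/(1+GH) = [55/(s+4)] / [1 + 55/(s+4)] = 55/(s+4+55) = 55/(s+59). DC gain = 55/59 = 0.9322.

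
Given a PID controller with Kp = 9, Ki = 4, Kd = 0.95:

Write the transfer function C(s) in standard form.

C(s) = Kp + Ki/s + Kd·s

Substituting values: C(s) = 9 + 4/s + 0.95s = (0.95s² + 9s + 4)/s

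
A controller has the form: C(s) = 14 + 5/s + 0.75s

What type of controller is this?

This is a Proportional-Integral-Derivative (PID) controller.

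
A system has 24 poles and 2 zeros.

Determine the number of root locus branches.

Root locus has n branches where n = number of poles = 24.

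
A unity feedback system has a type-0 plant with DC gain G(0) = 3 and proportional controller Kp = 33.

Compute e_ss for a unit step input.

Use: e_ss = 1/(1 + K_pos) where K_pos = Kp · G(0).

K_pos = Kp · G(0) = 33 × 3 = 99. e_ss = 1/(1 + 99) = 0.01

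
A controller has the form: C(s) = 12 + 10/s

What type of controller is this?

This is a Proportional-Integral (PI) controller.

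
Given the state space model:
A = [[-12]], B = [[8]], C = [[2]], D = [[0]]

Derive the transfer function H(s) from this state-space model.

(sI - A)⁻¹ = 1/(s + 12). H(s) = 2 × 8/(s + 12) + 0 = 16/(s + 12).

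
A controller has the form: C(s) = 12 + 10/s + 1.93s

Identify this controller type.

This is a Proportional-Integral-Derivative (PID) controller.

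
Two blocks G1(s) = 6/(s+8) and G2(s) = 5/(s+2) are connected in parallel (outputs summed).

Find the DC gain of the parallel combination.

Parallel: G_eq = G1 + G2. DC gain = G1(0) + G2(0) = 6/8 + 5/2 = 0.75 + 2.5 = 3.25.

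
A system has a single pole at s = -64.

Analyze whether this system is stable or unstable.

Pole at s = -64 is in the left half-plane. Stable.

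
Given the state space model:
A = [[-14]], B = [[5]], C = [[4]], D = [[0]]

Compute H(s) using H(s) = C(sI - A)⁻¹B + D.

(sI - A)⁻¹ = 1/(s + 14). H(s) = 4 × 5/(s + 14) + 0 = 20/(s + 14).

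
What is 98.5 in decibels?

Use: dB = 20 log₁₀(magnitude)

dB = 20 log₁₀(98.5) = 39.9 dB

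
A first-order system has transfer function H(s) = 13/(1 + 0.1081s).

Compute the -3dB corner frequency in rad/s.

Corner frequency = 1/τ = 1/0.1081 = 9.251 rad/s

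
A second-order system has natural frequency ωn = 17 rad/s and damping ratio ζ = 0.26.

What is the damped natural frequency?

ωd = ωn√(1 - ζ²) = 17√(1 - 0.26²) = 16.42 rad/s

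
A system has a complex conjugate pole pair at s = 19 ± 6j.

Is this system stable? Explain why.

Real part of poles is 19 (> 0, right half-plane). Unstable.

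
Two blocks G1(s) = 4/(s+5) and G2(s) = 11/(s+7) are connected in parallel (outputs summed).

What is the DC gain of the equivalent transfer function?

Parallel: G_eq = G1 + G2. DC gain = G1(0) + G2(0) = 4/5 + 11/7 = 0.8 + 1.5714 = 2.3714.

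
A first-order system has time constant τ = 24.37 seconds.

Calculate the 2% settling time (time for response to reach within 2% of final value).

For first-order system, 2% settling time ≈ 4τ = 4 × 24.37 = 97.48 s.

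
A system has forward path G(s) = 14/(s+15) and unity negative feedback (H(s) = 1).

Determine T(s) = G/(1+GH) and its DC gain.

T(s) = G/(1+GH) = [14/(s+15)] / [1 + 14/(s+15)] = 14/(s+15+14) = 14/(s+29). DC gain = 14/29 = 0.4828.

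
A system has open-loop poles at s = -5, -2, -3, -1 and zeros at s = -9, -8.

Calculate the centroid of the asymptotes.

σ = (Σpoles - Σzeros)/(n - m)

σ = (Σpoles - Σzeros)/(n - m) = (-11 - (-17))/(4 - 2) = 6/2 = 3.0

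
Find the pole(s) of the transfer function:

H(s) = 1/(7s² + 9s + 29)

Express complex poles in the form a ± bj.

Discriminant = 9² - 4×7×29 = 81 - 812 = -731 < 0, so the poles are a complex conjugate pair s = (-9 ± j√731)/(2×7). Real part = -9/(2×7) = -9/14 ≈ -0.6429; imaginary part = ±√731/(2×7) ≈ 1.9312. Poles: s = -0.6429 ± 1.9312j.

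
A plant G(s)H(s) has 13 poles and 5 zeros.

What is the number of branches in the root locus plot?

Root locus has n branches where n = number of poles = 13.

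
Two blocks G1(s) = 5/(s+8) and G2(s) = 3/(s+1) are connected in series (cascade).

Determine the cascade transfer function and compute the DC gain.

Series: multiply transfer functions. G_eq = 5/(s+8) × 3/(s+1) = 15/((s+8)(s+1)). DC gain = 15/(8×1) = 1.875.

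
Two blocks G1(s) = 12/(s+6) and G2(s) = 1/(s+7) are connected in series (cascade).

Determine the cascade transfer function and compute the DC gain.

Series: multiply transfer functions. G_eq = 12/(s+6) × 1/(s+7) = 12/((s+6)(s+7)). DC gain = 12/(6×7) = 0.2857.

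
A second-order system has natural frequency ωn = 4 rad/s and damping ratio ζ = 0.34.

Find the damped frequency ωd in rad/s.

ωd = ωn√(1 - ζ²) = 4√(1 - 0.34²) = 3.76 rad/s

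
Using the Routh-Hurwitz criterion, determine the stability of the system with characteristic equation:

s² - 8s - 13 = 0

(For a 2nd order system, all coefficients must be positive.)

Coefficients: 1, -8, -13. b=-8, c=-13 not positive, so system is unstable.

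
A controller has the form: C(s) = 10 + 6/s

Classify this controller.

This is a Proportional-Integral (PI) controller.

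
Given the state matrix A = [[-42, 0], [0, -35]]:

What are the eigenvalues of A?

For diagonal matrix, eigenvalues are diagonal entries: λ₁ = -42, λ₂ = -35.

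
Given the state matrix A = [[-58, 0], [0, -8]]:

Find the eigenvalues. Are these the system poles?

For diagonal matrix, eigenvalues are diagonal entries: λ₁ = -58, λ₂ = -8. Eigenvalues of A = system poles.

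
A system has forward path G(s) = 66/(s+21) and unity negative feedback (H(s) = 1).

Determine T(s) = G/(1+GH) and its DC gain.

T(s) = G/(1+GH) = [66/(s+21)] / [1 + 66/(s+21)] = 66/(s+21+66) = 66/(s+87). DC gain = 66/87 = 0.7586.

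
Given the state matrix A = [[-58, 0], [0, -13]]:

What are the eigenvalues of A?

For diagonal matrix, eigenvalues are diagonal entries: λ₁ = -58, λ₂ = -13.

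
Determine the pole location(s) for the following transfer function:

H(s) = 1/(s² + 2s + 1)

Discriminant = 2² - 4×1×1 = 4 - 4 = 0, so there is a repeated real pole at s = -2/(2×1) = -2/2 = -1. Pole: s = -1 (repeated, multiplicity 2).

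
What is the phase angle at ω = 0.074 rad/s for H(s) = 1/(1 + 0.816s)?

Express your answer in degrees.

Phase = -arctan(ωτ) = -arctan(0.074 × 0.816) = -3.5°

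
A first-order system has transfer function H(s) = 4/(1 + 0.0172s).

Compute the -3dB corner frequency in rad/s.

Corner frequency = 1/τ = 1/0.0172 = 58.14 rad/s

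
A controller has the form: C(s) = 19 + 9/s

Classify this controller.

This is a Proportional-Integral (PI) controller.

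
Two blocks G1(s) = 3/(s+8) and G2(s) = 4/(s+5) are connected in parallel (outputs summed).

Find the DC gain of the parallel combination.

Parallel: G_eq = G1 + G2. DC gain = G1(0) + G2(0) = 3/8 + 4/5 = 0.375 + 0.8 = 1.175.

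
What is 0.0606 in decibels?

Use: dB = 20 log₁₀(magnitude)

dB = 20 log₁₀(0.0606) = -24.4 dB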